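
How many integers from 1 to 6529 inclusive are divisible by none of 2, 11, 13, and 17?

Using inclusion–exclusion:
⌊6529/2⌋ + ⌊6529/11⌋ + ⌊6529/13⌋ + ⌊6529/17⌋ − ⌊6529/22⌋ − ⌊6529/26⌋ − ⌊6529/34⌋ − ⌊6529/143⌋ − ⌊6529/187⌋ − ⌊6529/221⌋ + ⌊6529/286⌋ + ⌊6529/374⌋ + ⌊6529/442⌋ + ⌊6529/2431⌋ − ⌊6529/4862⌋ = 3264 + 593 + 502 + 384 − 296 − 251 − 192 − 45 − 34 − 29 + 22 + 17 + 14 + 2 − 1 = 3950
6529 − 3950 = 2579

2579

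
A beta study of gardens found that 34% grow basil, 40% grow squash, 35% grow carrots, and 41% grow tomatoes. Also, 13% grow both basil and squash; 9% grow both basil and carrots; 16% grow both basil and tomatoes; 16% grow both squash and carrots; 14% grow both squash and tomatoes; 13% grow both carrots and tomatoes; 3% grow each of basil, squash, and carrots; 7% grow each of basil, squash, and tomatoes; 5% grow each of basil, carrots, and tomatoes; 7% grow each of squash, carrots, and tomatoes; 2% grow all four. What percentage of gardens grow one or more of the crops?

P(≥1) = 34 + 40 + 35 + 41 − 13 − 9 − 16 − 16 − 14 − 13 + 3 + 7 + 5 + 7 − 2 = 89%

89%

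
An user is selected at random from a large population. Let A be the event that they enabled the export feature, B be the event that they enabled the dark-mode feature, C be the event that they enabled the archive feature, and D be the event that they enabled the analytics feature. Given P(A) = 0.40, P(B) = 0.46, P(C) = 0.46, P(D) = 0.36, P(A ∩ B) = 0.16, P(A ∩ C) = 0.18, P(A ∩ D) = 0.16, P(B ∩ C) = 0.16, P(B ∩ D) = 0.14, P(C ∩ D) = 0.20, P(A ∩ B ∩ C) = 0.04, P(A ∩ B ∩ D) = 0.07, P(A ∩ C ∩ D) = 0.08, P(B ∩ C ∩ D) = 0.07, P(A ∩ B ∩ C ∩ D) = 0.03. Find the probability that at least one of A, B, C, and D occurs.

Apply inclusion-exclusion:
P(A ∪ B ∪ C ∪ D) = 0.40 + 0.46 + 0.46 + 0.36 − 0.16 − 0.18 − 0.16 − 0.16 − 0.14 − 0.20 + 0.04 + 0.07 + 0.08 + 0.07 − 0.03 = 0.91

0.91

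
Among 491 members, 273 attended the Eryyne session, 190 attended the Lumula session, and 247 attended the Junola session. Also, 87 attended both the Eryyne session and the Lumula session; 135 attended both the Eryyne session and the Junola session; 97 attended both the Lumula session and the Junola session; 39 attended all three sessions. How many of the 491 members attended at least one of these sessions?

430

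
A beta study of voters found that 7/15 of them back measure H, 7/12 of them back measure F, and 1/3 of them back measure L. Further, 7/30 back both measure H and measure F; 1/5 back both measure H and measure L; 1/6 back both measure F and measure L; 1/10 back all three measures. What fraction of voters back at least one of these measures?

53/60

P(≥1) = 7/15 + 7/12 + 1/3 − 7/30 − 1/5 − 1/6 + 1/10 = 53/60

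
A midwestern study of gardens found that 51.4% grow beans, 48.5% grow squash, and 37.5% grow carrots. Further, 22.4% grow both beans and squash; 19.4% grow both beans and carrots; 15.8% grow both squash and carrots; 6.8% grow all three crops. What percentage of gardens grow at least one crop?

86.6%

P(union) = 51.4 + 48.5 + 37.5 − 22.4 − 19.4 − 15.8 + 6.8 = 86.6%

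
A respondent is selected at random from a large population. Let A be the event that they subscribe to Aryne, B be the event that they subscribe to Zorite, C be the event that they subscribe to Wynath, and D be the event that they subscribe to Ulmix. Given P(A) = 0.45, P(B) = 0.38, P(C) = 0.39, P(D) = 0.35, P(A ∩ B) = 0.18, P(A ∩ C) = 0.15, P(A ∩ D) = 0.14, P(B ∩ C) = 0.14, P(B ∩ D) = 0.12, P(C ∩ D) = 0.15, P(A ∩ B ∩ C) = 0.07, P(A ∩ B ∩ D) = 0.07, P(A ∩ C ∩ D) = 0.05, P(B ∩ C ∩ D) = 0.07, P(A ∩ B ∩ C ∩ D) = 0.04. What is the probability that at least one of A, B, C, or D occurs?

0.91

P(A ∪ B ∪ C ∪ D) = 0.45 + 0.38 + 0.39 + 0.35 − 0.18 − 0.15 − 0.14 − 0.14 − 0.12 − 0.15 + 0.07 + 0.07 + 0.05 + 0.07 − 0.04 = 0.91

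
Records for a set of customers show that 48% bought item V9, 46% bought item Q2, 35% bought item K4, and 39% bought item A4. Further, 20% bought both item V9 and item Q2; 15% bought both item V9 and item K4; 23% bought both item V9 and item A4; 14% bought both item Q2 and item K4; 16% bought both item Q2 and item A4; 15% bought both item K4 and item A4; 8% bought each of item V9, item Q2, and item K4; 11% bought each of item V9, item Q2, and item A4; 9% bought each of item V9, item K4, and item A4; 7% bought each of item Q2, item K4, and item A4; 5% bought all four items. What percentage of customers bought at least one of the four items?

P(union) = 48 + 46 + 35 + 39 − 20 − 15 − 23 − 14 − 16 − 15 + 8 + 11 + 9 + 7 − 5 = 95%

95%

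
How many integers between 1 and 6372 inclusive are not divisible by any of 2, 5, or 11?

2317

floor(6372/2) + floor(6372/5) + floor(6372/11) − floor(6372/10) − floor(6372/22) − floor(6372/55) + floor(6372/110) = 3186 + 1274 + 579 − 637 − 289 − 115 + 57 = 4055
6372 − 4055 = 2317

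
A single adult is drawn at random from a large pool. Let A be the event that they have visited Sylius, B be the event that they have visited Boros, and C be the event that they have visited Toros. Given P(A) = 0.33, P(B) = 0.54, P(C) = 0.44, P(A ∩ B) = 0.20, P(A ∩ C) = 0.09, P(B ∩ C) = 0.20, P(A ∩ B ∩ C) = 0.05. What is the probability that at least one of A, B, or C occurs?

0.87

P(A ∪ B ∪ C) = 0.33 + 0.54 + 0.44 − 0.20 − 0.09 − 0.20 + 0.05 = 0.87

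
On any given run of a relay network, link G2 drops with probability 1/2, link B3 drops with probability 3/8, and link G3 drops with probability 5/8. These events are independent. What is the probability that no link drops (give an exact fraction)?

P(none) = (1 − 1/2) × (1 − 3/8) × (1 − 5/8) = 1/2 × 5/8 × 3/8 = 15/128

15/128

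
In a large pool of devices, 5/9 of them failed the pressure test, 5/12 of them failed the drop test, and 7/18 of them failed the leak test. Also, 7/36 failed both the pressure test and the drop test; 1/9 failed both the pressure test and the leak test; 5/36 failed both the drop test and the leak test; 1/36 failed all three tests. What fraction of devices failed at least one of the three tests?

Using inclusion–exclusion:
P(≥1) = 5/9 + 5/12 + 7/18 − 7/36 − 1/9 − 5/36 + 1/36 = 17/18

17/18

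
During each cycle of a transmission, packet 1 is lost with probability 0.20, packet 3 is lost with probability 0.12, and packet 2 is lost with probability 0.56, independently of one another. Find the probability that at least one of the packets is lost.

P(none) = (1 − 0.20) × (1 − 0.12) × (1 − 0.56) = 0.80 × 0.88 × 0.44 = 0.30976
P(at least one) = 1 − 0.30976 = 0.69024

0.69024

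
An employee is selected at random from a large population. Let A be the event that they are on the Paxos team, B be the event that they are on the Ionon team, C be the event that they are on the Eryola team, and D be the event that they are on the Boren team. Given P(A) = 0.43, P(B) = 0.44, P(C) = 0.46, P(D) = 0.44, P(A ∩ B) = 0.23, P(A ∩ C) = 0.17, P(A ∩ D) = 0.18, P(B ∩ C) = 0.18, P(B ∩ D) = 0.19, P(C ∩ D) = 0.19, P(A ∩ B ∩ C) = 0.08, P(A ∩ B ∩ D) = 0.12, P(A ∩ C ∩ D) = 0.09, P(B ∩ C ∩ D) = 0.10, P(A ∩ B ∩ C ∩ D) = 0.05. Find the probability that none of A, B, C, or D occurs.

0.03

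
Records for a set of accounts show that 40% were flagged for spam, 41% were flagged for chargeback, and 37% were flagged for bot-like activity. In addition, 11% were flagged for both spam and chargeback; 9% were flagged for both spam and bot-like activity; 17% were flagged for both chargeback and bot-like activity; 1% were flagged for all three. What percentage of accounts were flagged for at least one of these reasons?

82%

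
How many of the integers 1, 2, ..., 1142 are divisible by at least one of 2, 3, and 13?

790

571 + 380 + 87 − 190 − 43 − 29 + 14 = 790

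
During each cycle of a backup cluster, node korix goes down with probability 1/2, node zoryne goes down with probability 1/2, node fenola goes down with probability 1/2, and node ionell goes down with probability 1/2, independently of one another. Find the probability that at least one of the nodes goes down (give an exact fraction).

15/16

P(none) = (1 − 1/2) × (1 − 1/2) × (1 − 1/2) × (1 − 1/2) = 1/2 × 1/2 × 1/2 × 1/2 = 1/16
P(at least one) = 1 − 1/16 = 15/16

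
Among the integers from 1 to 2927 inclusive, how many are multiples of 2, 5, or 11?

floor(2927/2) + floor(2927/5) + floor(2927/11) − floor(2927/10) − floor(2927/22) − floor(2927/55) + floor(2927/110) = 1463 + 585 + 266 − 292 − 133 − 53 + 26 = 1862

1862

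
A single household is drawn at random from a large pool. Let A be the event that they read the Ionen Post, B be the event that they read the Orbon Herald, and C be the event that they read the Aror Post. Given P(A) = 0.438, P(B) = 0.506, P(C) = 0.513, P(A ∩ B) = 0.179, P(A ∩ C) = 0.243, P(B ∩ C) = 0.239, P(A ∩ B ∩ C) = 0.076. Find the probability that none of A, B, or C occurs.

0.128

By inclusion-exclusion,
P(A ∪ B ∪ C) = 0.438 + 0.506 + 0.513 − 0.179 − 0.243 − 0.239 + 0.076 = 0.872
P(none) = 1 − 0.872 = 0.128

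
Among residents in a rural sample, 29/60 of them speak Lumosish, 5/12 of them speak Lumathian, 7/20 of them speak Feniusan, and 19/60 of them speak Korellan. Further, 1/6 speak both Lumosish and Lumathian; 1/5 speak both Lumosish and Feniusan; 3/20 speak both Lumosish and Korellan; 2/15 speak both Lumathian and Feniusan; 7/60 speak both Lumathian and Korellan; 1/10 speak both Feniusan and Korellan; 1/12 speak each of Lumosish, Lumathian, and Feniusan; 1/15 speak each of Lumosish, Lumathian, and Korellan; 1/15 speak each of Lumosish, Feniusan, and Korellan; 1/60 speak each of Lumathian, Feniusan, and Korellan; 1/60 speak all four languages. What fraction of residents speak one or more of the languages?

11/12

P(union) = 29/60 + 5/12 + 7/20 + 19/60 − 1/6 − 1/5 − 3/20 − 2/15 − 7/60 − 1/10 + 1/12 + 1/15 + 1/15 + 1/60 − 1/60 = 11/12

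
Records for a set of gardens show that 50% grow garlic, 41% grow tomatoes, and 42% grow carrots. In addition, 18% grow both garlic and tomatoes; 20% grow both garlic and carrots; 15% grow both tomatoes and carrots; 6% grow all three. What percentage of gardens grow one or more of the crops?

86%

P(union) = 50 + 41 + 42 − 18 − 20 − 15 + 6 = 86%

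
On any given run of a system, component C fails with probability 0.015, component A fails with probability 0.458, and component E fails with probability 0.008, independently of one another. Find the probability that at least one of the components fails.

P(none) = (1 − 0.015) × (1 − 0.458) × (1 − 0.008) = 0.985 × 0.542 × 0.992 = 0.52959904
P(at least one) = 1 − 0.52959904 = 0.47040096

0.47040096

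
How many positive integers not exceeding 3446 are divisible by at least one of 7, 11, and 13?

By inclusion-exclusion,
⌊3446/7⌋ + ⌊3446/11⌋ + ⌊3446/13⌋ − ⌊3446/77⌋ − ⌊3446/91⌋ − ⌊3446/143⌋ + ⌊3446/1001⌋ = 492 + 313 + 265 − 44 − 37 − 24 + 3 = 968

968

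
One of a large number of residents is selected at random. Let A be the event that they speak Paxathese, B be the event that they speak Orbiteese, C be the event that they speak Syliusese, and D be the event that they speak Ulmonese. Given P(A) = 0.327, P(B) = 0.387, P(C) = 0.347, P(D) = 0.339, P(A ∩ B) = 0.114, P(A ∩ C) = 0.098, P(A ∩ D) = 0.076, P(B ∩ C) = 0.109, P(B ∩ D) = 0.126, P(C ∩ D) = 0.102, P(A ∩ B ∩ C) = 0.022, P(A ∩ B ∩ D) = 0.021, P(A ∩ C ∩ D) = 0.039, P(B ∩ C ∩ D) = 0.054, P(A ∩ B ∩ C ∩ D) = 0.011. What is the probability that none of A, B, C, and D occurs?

Inclusion–exclusion gives
P(A ∪ B ∪ C ∪ D) = 0.327 + 0.387 + 0.347 + 0.339 − 0.114 − 0.098 − 0.076 − 0.109 − 0.126 − 0.102 + 0.022 + 0.021 + 0.039 + 0.054 − 0.011 = 0.900
P(none) = 1 − 0.900 = 0.100

0.100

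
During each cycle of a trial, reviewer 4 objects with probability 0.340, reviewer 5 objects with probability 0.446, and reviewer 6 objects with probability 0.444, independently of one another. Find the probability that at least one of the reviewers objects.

0.79670416

P(none) = (1 − 0.340) × (1 − 0.446) × (1 − 0.444) = 0.660 × 0.554 × 0.556 = 0.20329584
P(at least one) = 1 − 0.20329584 = 0.79670416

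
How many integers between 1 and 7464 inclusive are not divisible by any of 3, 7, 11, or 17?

3648

Apply inclusion-exclusion:
floor(7464/3) + floor(7464/7) + floor(7464/11) + floor(7464/17) − floor(7464/21) − floor(7464/33) − floor(7464/51) − floor(7464/77) − floor(7464/119) − floor(7464/187) + floor(7464/231) + floor(7464/357) + floor(7464/561) + floor(7464/1309) − floor(7464/3927) = 2488 + 1066 + 678 + 439 − 355 − 226 − 146 − 96 − 62 − 39 + 32 + 20 + 13 + 5 − 1 = 3816
7464 − 3816 = 3648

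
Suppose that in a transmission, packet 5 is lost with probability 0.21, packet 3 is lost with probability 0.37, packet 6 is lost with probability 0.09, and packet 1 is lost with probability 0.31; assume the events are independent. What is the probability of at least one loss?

P(none) = (1 − 0.21) × (1 − 0.37) × (1 − 0.09) × (1 − 0.31) = 0.79 × 0.63 × 0.91 × 0.69 = 0.31250583
P(at least one) = 1 − 0.31250583 = 0.68749417

0.68749417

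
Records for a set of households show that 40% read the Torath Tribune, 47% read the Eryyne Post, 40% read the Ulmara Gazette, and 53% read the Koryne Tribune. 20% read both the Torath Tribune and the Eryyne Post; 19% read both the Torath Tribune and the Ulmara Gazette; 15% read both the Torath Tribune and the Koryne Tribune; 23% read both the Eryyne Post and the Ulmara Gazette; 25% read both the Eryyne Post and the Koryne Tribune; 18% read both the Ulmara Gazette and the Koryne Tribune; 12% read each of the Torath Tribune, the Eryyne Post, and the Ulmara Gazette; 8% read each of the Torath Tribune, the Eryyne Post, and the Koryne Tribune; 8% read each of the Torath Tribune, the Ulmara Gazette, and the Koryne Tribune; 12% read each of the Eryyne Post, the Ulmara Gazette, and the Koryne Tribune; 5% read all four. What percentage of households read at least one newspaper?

95%

P(union) = 40 + 47 + 40 + 53 − 20 − 19 − 15 − 23 − 25 − 18 + 12 + 8 + 8 + 12 − 5 = 95%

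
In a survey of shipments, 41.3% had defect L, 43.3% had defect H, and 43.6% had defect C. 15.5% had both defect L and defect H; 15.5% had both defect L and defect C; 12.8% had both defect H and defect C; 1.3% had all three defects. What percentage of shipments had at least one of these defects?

85.7%

Apply inclusion-exclusion:
P(union) = 41.3 + 43.3 + 43.6 − 15.5 − 15.5 − 12.8 + 1.3 = 85.7%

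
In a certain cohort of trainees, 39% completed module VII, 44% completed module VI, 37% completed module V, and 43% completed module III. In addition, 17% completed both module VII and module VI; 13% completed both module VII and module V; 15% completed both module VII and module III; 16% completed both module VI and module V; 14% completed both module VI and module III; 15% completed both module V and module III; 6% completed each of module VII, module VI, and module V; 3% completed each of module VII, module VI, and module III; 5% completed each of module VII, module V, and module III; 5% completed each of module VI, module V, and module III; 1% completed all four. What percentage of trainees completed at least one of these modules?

91%

By inclusion-exclusion,
P(≥1) = 39 + 44 + 37 + 43 − 17 − 13 − 15 − 16 − 14 − 15 + 6 + 3 + 5 + 5 − 1 = 91%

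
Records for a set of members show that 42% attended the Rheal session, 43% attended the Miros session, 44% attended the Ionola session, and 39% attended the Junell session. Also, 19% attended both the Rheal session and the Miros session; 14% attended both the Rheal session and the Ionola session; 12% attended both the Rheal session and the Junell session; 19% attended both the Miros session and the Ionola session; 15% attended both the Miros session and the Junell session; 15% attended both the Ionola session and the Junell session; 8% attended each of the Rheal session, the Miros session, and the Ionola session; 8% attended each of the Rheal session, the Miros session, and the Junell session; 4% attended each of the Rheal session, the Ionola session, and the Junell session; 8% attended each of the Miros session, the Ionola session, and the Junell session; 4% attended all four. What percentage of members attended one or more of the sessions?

P(at least one) = 42 + 43 + 44 + 39 − 19 − 14 − 12 − 19 − 15 − 15 + 8 + 8 + 4 + 8 − 4 = 98%

98%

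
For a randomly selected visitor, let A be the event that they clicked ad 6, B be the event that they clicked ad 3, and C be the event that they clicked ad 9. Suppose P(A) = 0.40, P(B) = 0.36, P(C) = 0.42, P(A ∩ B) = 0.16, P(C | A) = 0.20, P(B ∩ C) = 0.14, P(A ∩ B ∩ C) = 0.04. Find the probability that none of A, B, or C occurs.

P(A ∩ C) = P(A)·P(C|A) = 0.40 × 0.20 = 0.08
Apply inclusion-exclusion:
P(A ∪ B ∪ C) = 0.40 + 0.36 + 0.42 − 0.16 − 0.08 − 0.14 + 0.04 = 0.84
P(none) = 1 − 0.84 = 0.16

0.16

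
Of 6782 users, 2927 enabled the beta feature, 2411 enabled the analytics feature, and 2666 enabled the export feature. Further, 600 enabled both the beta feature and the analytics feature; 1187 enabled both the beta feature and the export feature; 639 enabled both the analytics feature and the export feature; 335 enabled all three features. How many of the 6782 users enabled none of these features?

|union| = 2927 + 2411 + 2666 − 600 − 1187 − 639 + 335 = 5913
None: 6782 − 5913 = 869

869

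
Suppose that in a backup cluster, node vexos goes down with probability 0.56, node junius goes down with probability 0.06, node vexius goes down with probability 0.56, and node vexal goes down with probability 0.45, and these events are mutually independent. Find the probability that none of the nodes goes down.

0.1000912

P(none) = (1 − 0.56) × (1 − 0.06) × (1 − 0.56) × (1 − 0.45) = 0.44 × 0.94 × 0.44 × 0.55 = 0.1000912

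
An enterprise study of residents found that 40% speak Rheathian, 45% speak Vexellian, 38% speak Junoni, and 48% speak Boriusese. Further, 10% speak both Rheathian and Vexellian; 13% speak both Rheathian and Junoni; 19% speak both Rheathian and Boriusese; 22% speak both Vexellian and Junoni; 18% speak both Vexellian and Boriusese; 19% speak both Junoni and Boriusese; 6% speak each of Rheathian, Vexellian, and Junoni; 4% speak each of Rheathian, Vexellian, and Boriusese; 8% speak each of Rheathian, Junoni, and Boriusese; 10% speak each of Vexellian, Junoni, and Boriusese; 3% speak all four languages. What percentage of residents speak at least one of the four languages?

Inclusion–exclusion gives
P(at least one) = 40 + 45 + 38 + 48 − 10 − 13 − 19 − 22 − 18 − 19 + 6 + 4 + 8 + 10 − 3 = 95%

95%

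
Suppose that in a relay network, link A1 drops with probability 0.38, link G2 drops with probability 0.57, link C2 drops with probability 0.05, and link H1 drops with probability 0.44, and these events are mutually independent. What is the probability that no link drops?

0.1418312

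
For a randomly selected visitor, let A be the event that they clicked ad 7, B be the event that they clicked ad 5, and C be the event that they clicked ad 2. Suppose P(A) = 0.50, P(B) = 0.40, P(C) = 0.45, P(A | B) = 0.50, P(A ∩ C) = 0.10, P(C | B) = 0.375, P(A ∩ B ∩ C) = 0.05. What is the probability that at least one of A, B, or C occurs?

0.95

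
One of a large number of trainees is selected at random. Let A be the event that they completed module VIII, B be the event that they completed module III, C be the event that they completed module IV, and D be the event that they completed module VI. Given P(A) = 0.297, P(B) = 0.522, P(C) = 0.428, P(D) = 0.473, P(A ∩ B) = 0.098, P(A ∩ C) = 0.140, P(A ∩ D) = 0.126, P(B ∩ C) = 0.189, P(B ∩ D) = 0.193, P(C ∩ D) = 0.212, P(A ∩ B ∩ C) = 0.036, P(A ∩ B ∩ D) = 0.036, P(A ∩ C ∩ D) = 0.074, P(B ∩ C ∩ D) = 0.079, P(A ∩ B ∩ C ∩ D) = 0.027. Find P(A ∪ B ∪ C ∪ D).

Apply inclusion-exclusion:
P(A ∪ B ∪ C ∪ D) = 0.297 + 0.522 + 0.428 + 0.473 − 0.098 − 0.140 − 0.126 − 0.189 − 0.193 − 0.212 + 0.036 + 0.036 + 0.074 + 0.079 − 0.027 = 0.960

0.960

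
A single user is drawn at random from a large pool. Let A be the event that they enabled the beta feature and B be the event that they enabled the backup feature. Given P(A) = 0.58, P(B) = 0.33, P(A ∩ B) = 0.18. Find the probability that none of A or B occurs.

0.27

P(A ∪ B) = 0.58 + 0.33 − 0.18 = 0.73
P(none) = 1 − 0.73 = 0.27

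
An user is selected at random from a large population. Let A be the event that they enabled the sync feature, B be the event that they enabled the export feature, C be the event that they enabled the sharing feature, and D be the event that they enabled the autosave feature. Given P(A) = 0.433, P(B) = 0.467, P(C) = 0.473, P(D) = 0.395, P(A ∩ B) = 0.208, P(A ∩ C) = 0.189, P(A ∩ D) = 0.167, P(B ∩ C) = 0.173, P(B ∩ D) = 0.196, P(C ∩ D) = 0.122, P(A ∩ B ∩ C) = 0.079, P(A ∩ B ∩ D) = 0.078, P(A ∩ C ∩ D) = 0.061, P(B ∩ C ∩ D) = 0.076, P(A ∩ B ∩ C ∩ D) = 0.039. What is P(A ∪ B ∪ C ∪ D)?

0.968

Inclusion–exclusion gives
P(A ∪ B ∪ C ∪ D) = 0.433 + 0.467 + 0.473 + 0.395 − 0.208 − 0.189 − 0.167 − 0.173 − 0.196 − 0.122 + 0.079 + 0.078 + 0.061 + 0.076 − 0.039 = 0.968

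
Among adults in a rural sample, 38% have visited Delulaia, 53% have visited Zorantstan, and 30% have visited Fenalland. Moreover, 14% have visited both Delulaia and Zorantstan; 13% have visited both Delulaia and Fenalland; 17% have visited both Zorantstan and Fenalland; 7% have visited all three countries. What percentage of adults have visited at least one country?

84%

Apply inclusion-exclusion:
P(at least one) = 38 + 53 + 30 − 14 − 13 − 17 + 7 = 84%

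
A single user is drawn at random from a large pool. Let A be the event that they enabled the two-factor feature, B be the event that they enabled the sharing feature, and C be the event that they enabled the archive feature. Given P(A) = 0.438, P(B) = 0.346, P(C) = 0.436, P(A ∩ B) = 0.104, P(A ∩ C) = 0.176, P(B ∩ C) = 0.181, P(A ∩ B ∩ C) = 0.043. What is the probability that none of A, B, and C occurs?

0.198

Inclusion–exclusion gives
P(A ∪ B ∪ C) = 0.438 + 0.346 + 0.436 − 0.104 − 0.176 − 0.181 + 0.043 = 0.802
P(none) = 1 − 0.802 = 0.198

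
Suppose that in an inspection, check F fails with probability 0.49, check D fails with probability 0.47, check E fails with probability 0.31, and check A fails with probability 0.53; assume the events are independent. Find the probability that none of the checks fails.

0.08765829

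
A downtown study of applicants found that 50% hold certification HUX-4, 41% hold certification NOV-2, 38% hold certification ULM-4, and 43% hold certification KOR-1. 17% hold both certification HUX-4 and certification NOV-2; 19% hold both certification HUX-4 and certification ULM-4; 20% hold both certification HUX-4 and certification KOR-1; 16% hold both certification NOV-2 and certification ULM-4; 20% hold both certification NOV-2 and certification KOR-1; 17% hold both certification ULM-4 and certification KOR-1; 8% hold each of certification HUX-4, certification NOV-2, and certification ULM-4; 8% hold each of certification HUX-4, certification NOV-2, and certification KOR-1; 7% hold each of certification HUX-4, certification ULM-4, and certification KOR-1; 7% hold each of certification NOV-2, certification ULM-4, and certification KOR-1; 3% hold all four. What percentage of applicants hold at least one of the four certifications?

90%

P(≥1) = 50 + 41 + 38 + 43 − 17 − 19 − 20 − 16 − 20 − 17 + 8 + 8 + 7 + 7 − 3 = 90%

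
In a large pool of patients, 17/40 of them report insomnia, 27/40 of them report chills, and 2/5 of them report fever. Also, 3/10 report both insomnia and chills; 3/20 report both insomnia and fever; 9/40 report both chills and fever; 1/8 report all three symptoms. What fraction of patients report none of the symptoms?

1/20

Using inclusion–exclusion:
P(union) = 17/40 + 27/40 + 2/5 − 3/10 − 3/20 − 9/40 + 1/8 = 19/20
P(none) = 1 − 19/20 = 1/20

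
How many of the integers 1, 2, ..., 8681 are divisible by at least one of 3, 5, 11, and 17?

4719

By inclusion-exclusion,
⌊8681/3⌋ + ⌊8681/5⌋ + ⌊8681/11⌋ + ⌊8681/17⌋ − ⌊8681/15⌋ − ⌊8681/33⌋ − ⌊8681/51⌋ − ⌊8681/55⌋ − ⌊8681/85⌋ − ⌊8681/187⌋ + ⌊8681/165⌋ + ⌊8681/255⌋ + ⌊8681/561⌋ + ⌊8681/935⌋ − ⌊8681/2805⌋ = 2893 + 1736 + 789 + 510 − 578 − 263 − 170 − 157 − 102 − 46 + 52 + 34 + 15 + 9 − 3 = 4719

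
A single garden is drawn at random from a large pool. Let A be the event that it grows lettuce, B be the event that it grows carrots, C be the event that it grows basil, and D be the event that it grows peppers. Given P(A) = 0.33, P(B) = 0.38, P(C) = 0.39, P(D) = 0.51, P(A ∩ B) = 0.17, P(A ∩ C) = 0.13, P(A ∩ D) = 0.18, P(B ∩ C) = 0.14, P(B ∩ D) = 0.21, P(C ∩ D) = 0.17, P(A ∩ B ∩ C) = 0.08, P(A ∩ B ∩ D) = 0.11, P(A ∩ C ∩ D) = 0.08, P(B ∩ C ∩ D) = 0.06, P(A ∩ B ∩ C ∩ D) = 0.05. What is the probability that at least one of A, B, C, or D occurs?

Apply inclusion-exclusion:
P(A ∪ B ∪ C ∪ D) = 0.33 + 0.38 + 0.39 + 0.51 − 0.17 − 0.13 − 0.18 − 0.14 − 0.21 − 0.17 + 0.08 + 0.11 + 0.08 + 0.06 − 0.05 = 0.89

0.89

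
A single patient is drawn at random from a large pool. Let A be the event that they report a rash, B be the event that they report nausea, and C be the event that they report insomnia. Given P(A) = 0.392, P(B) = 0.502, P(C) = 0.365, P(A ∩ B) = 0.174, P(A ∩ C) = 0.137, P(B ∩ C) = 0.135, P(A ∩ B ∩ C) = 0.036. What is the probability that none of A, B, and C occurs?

P(A ∪ B ∪ C) = 0.392 + 0.502 + 0.365 − 0.174 − 0.137 − 0.135 + 0.036 = 0.849
P(none) = 1 − 0.849 = 0.151

0.151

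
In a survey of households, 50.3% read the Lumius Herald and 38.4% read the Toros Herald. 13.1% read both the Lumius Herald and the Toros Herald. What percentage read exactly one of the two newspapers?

62.5%

Using the inclusion–exclusion count for exactly one event:
P(exactly one) = 50.3 + 38.4 − 2·13.1 = 62.5%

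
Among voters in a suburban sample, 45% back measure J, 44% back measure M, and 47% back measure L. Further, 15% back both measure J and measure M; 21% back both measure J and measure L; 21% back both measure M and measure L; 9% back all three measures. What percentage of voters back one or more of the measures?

P(at least one) = 45 + 44 + 47 − 15 − 21 − 21 + 9 = 88%

88%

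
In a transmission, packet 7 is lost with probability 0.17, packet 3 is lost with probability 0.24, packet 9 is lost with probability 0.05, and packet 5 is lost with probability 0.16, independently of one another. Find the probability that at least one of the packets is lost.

0.4966216

P(none) = (1 − 0.17) × (1 − 0.24) × (1 − 0.05) × (1 − 0.16) = 0.83 × 0.76 × 0.95 × 0.84 = 0.5033784
P(at least one) = 1 − 0.5033784 = 0.4966216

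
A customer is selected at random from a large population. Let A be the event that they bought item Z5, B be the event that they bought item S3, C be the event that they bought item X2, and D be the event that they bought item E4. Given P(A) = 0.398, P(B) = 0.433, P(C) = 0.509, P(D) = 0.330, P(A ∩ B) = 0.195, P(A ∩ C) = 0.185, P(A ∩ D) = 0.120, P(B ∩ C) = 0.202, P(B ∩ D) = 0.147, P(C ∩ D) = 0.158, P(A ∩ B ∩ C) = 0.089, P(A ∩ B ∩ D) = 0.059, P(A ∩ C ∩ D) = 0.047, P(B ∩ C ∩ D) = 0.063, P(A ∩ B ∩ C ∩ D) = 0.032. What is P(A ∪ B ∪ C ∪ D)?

By inclusion-exclusion,
P(A ∪ B ∪ C ∪ D) = 0.398 + 0.433 + 0.509 + 0.330 − 0.195 − 0.185 − 0.120 − 0.202 − 0.147 − 0.158 + 0.089 + 0.059 + 0.047 + 0.063 − 0.032 = 0.889

0.889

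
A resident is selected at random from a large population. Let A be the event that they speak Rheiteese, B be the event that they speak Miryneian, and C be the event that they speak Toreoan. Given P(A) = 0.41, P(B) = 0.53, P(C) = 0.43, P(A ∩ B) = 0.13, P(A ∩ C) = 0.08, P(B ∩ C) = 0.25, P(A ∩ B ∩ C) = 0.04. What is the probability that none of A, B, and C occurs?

By inclusion-exclusion,
P(A ∪ B ∪ C) = 0.41 + 0.53 + 0.43 − 0.13 − 0.08 − 0.25 + 0.04 = 0.95
P(none) = 1 − 0.95 = 0.05

0.05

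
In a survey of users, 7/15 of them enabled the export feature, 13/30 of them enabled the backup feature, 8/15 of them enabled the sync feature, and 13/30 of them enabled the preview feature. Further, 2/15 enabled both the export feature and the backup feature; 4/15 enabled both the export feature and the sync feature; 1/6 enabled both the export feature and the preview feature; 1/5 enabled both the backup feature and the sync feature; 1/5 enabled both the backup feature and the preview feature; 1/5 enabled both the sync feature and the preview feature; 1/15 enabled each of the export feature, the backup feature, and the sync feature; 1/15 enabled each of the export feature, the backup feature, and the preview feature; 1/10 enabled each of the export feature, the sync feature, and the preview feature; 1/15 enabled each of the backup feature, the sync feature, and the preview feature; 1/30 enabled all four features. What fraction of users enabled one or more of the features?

By inclusion-exclusion,
P(≥1) = 7/15 + 13/30 + 8/15 + 13/30 − 2/15 − 4/15 − 1/6 − 1/5 − 1/5 − 1/5 + 1/15 + 1/15 + 1/10 + 1/15 − 1/30 = 29/30

29/30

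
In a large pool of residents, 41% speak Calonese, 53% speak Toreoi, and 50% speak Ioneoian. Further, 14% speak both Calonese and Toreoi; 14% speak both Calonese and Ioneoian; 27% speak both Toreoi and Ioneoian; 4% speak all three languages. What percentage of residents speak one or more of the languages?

P(≥1) = 41 + 53 + 50 − 14 − 14 − 27 + 4 = 93%

93%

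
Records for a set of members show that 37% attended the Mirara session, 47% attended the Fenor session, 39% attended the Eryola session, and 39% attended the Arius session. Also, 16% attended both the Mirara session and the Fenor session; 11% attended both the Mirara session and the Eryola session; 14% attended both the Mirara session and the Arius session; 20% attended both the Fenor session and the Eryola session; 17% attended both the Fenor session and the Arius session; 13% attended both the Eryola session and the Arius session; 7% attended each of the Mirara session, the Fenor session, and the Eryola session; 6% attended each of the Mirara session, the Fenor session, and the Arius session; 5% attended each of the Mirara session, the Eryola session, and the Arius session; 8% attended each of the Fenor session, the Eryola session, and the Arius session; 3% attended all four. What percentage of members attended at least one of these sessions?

94%

P(≥1) = 37 + 47 + 39 + 39 − 16 − 11 − 14 − 20 − 17 − 13 + 7 + 6 + 5 + 8 − 3 = 94%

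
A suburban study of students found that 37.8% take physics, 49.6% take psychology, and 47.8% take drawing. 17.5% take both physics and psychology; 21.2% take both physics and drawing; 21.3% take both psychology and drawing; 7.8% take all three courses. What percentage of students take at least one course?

P(union) = 37.8 + 49.6 + 47.8 − 17.5 − 21.2 − 21.3 + 7.8 = 83.0%

83.0%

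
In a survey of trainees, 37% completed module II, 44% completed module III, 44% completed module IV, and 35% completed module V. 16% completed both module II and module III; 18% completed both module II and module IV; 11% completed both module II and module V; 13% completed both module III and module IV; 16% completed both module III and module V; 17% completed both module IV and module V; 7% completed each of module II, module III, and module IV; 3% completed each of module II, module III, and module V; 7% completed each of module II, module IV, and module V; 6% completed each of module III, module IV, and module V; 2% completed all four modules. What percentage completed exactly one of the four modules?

39%

By inclusion–exclusion (exactly-one form):
P(exactly one) = 37 + 44 + 44 + 35 − 2·16 − 2·18 − 2·11 − 2·13 − 2·16 − 2·17 + 3·7 + 3·3 + 3·7 + 3·6 − 4·2 = 39%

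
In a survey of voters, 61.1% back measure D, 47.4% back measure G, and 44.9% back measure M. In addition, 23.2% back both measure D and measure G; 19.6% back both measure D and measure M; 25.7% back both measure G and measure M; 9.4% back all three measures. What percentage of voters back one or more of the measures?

Apply inclusion-exclusion:
P(≥1) = 61.1 + 47.4 + 44.9 − 23.2 − 19.6 − 25.7 + 9.4 = 94.3%

94.3%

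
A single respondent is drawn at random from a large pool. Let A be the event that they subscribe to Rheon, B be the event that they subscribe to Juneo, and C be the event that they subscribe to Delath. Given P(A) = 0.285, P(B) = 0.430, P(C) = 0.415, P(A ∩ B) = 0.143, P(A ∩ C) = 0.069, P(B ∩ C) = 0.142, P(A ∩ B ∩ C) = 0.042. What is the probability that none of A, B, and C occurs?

0.182

P(A ∪ B ∪ C) = 0.285 + 0.430 + 0.415 − 0.143 − 0.069 − 0.142 + 0.042 = 0.818
P(none) = 1 − 0.818 = 0.182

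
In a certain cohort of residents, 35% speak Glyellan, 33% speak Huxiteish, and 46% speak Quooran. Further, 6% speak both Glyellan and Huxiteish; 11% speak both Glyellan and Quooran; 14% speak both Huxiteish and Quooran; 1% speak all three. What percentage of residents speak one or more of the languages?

84%

Apply inclusion-exclusion:
P(at least one) = 35 + 33 + 46 − 6 − 11 − 14 + 1 = 84%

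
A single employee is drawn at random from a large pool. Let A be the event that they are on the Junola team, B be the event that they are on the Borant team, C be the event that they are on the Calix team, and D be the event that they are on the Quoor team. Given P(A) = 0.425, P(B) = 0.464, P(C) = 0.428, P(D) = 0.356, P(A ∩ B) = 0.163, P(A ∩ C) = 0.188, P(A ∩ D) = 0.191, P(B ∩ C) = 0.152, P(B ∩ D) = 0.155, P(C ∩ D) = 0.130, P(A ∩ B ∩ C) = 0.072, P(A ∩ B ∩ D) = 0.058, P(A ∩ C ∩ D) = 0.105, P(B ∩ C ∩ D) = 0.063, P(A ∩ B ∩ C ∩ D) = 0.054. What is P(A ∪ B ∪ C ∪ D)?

0.938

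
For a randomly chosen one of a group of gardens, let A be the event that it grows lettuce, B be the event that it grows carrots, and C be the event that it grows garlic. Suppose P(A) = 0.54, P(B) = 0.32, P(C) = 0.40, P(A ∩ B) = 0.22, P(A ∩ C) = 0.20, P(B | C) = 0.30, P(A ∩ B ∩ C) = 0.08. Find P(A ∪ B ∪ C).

0.80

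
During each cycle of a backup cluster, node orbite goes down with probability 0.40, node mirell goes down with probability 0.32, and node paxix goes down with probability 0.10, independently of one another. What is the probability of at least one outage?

0.6328

Since the events are independent, P(none) is the product of the individual non-occurrence probabilities.
P(none) = (1 − 0.40) × (1 − 0.32) × (1 − 0.10) = 0.60 × 0.68 × 0.90 = 0.3672
P(at least one) = 1 − 0.3672 = 0.6328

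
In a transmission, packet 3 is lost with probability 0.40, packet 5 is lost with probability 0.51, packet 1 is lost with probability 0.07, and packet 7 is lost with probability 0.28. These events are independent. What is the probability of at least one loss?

P(none) = (1 − 0.40) × (1 − 0.51) × (1 − 0.07) × (1 − 0.28) = 0.60 × 0.49 × 0.93 × 0.72 = 0.1968624
P(at least one) = 1 − 0.1968624 = 0.8031376

0.8031376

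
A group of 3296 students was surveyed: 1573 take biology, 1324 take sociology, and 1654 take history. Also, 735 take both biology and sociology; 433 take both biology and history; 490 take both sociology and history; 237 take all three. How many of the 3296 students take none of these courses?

166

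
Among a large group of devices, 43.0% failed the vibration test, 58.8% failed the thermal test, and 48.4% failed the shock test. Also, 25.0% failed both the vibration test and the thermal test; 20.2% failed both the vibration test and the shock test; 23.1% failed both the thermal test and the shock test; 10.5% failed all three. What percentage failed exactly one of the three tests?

45.1%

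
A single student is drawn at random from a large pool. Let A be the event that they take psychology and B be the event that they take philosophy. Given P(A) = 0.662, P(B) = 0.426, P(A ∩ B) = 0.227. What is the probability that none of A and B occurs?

P(A ∪ B) = 0.662 + 0.426 − 0.227 = 0.861
P(none) = 1 − 0.861 = 0.139

0.139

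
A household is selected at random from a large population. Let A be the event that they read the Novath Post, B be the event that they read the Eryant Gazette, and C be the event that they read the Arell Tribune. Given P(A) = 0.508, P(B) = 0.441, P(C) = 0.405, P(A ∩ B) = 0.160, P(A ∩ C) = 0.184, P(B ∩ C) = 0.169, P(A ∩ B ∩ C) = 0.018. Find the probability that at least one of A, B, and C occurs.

Inclusion–exclusion gives
P(A ∪ B ∪ C) = 0.508 + 0.441 + 0.405 − 0.160 − 0.184 − 0.169 + 0.018 = 0.859

0.859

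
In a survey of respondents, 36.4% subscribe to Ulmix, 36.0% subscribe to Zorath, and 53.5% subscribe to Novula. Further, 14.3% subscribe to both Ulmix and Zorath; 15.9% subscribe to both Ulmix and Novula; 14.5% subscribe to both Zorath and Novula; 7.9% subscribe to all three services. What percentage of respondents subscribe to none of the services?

P(at least one) = 36.4 + 36.0 + 53.5 − 14.3 − 15.9 − 14.5 + 7.9 = 89.1%
P(none) = 100% − 89.1% = 10.9%

10.9%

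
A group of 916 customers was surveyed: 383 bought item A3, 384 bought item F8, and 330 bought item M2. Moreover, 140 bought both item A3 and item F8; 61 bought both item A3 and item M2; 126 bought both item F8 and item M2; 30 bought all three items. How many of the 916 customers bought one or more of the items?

800

By inclusion-exclusion,
|at least one| = 383 + 384 + 330 − 140 − 61 − 126 + 30 = 800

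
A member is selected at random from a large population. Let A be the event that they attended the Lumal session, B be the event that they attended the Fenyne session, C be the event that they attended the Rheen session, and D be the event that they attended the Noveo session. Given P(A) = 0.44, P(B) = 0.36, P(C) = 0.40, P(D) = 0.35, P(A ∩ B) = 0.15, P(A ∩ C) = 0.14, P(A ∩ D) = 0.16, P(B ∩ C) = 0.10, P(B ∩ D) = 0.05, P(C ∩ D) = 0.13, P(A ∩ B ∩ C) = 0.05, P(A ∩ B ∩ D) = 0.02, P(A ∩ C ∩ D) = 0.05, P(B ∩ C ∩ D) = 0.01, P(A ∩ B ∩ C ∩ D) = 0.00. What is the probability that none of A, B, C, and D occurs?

0.05

Apply inclusion-exclusion:
P(A ∪ B ∪ C ∪ D) = 0.44 + 0.36 + 0.40 + 0.35 − 0.15 − 0.14 − 0.16 − 0.10 − 0.05 − 0.13 + 0.05 + 0.02 + 0.05 + 0.01 − 0.00 = 0.95
P(none) = 1 − 0.95 = 0.05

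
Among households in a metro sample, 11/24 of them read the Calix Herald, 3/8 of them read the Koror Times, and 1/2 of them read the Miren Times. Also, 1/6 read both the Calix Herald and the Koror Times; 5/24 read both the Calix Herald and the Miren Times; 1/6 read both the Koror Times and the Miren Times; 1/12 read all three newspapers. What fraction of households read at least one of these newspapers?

7/8

P(union) = 11/24 + 3/8 + 1/2 − 1/6 − 5/24 − 1/6 + 1/12 = 7/8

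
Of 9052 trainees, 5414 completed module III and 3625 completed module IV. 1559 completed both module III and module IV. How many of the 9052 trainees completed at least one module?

7480

By inclusion–exclusion:
N(≥1) = 5414 + 3625 − 1559 = 7480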